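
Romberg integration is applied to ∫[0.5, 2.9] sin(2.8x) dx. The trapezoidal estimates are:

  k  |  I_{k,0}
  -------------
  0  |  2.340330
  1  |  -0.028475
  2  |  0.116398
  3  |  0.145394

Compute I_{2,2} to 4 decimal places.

0.2302

I_{1,1} = (4·(-0.028475) − 2.340330) / 3 = -0.818077
I_{2,1} = (4·0.116398 − (-0.028475)) / 3 = 0.164689
I_{2,2} = 0.164689 + (0.164689 − (-0.818077))/15 = 0.230207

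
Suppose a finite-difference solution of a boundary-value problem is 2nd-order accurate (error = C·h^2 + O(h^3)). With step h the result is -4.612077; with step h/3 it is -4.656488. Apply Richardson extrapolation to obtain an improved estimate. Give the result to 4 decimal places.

Extrapolated value = (9·A(h/3) − A(h)) / (9 − 1)
= (9·(-4.656488) − (-4.612077)) / 8
= -37.296315 / 8 = -4.662039

-4.6620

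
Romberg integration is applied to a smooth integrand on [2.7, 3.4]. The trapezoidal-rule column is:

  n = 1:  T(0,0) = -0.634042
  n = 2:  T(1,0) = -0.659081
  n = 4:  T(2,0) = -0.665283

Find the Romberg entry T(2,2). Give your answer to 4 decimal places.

-0.6673

T(1,1) = -0.659081 + (-0.659081 − (-0.634042))/3 = -0.667427
T(2,1) = -0.665283 + (-0.665283 − (-0.659081))/3 = -0.667350
T(2,2) = (16·(-0.667350) − (-0.667427)) / 15 = -0.667345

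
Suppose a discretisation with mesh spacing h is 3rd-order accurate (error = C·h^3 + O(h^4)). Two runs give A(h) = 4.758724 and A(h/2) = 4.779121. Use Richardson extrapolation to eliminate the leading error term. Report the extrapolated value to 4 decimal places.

Extrapolated value = (8·A(h/2) − A(h)) / (8 − 1)
= (8·4.779121 − 4.758724) / 7
= 33.474244 / 7 = 4.782035

4.7820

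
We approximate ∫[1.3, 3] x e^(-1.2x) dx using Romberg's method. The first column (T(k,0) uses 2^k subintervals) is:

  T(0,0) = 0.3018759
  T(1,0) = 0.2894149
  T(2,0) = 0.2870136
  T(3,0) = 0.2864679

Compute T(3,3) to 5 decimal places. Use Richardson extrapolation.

Richardson extrapolation on the trapezoidal column (denominator 4−1=3):
T(1,1) = 0.2894149 + (0.2894149 − 0.3018759)/3 = 0.2852612
T(2,1) = (4·0.2870136 − 0.2894149) / 3 = 0.2862132
T(3,1) = 0.2864679 + (0.2864679 − 0.2870136)/3 = 0.2862860
T(2,2) = (16·0.2862132 − 0.2852612) / 15 = 0.2862767
T(3,2) = (16·0.2862860 − 0.2862132) / 15 = 0.2862909
T(3,3) = (64·0.2862909 − 0.2862767) / 63 = 0.2862911

0.28629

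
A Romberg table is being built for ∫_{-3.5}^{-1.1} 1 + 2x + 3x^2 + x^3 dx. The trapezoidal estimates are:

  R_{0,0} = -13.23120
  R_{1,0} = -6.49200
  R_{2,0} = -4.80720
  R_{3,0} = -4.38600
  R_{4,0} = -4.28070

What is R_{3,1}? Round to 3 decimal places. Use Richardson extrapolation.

-4.246

Richardson extrapolation on the trapezoidal column (denominator 4−1=3):
R_{3,1} = -4.38600 + (-4.38600 − (-4.80720))/3 = -4.24560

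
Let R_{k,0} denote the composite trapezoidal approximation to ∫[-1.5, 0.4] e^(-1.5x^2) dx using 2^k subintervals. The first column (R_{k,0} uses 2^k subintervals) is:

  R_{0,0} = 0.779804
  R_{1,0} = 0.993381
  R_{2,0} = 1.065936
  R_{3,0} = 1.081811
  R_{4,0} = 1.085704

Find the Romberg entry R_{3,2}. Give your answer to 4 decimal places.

1.0869

Richardson extrapolation on the trapezoidal column (denominator 4−1=3):
R_{2,1} = 1.065936 + (1.065936 − 0.993381)/3 = 1.090121
R_{3,1} = 1.081811 + (1.081811 − 1.065936)/3 = 1.087103
R_{3,2} = 1.087103 + (1.087103 − 1.090121)/15 = 1.086902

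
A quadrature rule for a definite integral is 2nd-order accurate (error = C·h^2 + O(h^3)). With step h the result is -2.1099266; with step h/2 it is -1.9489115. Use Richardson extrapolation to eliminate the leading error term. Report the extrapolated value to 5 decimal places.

-1.89524

Extrapolated value = (4·A(h/2) − A(h)) / (4 − 1)
= (4·(-1.9489115) − (-2.1099266)) / 3
= -5.6857194 / 3 = -1.8952398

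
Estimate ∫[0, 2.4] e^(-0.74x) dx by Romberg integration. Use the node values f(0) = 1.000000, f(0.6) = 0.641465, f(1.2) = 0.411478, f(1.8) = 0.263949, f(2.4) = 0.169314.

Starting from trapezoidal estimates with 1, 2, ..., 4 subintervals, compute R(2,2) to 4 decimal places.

R(0,0) (trapezoid, 1 panel, h=2.4000): 1.403177
R(1,0) (trapezoid, 2 panels, h=1.2000): 1.195362
R(2,0) (trapezoid, 4 panels, h=0.6000): 1.140929
R(1,1) = 1.195362 + (1.195362 − 1.403177)/3 = 1.126090
R(2,1) = 1.140929 + (1.140929 − 1.195362)/3 = 1.122785
R(2,2) = 1.122785 + (1.122785 − 1.126090)/15 = 1.122565

1.1226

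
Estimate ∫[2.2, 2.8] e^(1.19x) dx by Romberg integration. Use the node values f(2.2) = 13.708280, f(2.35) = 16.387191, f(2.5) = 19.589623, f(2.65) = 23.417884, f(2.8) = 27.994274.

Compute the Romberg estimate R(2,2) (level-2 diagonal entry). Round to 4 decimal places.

R(0,0) (trapezoid, 1 panel, h=0.6000): 12.510766
R(1,0) (trapezoid, 2 panels, h=0.3000): 12.132270
R(2,0) (trapezoid, 4 panels, h=0.1500): 12.036896
R(1,1) = 12.132270 + (12.132270 − 12.510766)/3 = 12.006105
R(2,1) = 12.036896 + (12.036896 − 12.132270)/3 = 12.005105
R(2,2) = 12.005105 + (12.005105 − 12.006105)/15 = 12.005038

12.0050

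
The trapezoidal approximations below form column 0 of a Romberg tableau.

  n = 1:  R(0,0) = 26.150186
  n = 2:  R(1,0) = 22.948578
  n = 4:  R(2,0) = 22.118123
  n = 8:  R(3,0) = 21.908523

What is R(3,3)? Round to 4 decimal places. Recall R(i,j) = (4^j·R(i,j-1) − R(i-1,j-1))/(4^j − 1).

Richardson extrapolation on the trapezoidal column (denominator 4−1=3):
R(1,1) = 22.948578 + (22.948578 − 26.150186)/3 = 21.881375
R(2,1) = (4·22.118123 − 22.948578) / 3 = 21.841305
R(3,1) = 21.908523 + (21.908523 − 22.118123)/3 = 21.838656
R(2,2) = 21.841305 + (21.841305 − 21.881375)/15 = 21.838634
R(3,2) = 21.838656 + (21.838656 − 21.841305)/15 = 21.838479
R(3,3) = 21.838479 + (21.838479 − 21.838634)/63 = 21.838477

21.8385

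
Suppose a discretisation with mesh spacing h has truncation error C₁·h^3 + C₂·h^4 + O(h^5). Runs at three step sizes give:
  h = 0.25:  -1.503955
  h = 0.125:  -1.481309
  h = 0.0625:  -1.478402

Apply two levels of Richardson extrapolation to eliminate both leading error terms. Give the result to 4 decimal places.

-1.4780

First eliminate the h^3 term (factor 2^3 = 8):
  B₁ = (8·(-1.481309) − (-1.503955))/7 = -1.478074
  B₂ = (8·(-1.478402) − (-1.481309))/7 = -1.477987
Then eliminate the h^4 term (factor 2^4 = 16):
  (16·(-1.477987) − (-1.478074))/15 = -1.477981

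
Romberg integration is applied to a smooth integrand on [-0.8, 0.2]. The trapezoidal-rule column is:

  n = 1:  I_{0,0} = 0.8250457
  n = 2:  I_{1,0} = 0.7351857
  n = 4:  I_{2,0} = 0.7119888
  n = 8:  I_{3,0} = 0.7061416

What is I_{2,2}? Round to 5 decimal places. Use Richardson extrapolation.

I_{1,1} = 0.7351857 + (0.7351857 − 0.8250457)/3 = 0.7052324
I_{2,1} = 0.7119888 + (0.7119888 − 0.7351857)/3 = 0.7042565
I_{2,2} = (16·0.7042565 − 0.7052324) / 15 = 0.7041914
(Column j=1 coincides with Simpson's rule on the same nodes.)

0.70419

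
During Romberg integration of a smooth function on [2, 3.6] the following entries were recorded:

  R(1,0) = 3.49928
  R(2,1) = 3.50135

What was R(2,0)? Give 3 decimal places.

3.501

From R(2,1) = (4·R(2,0) − R(1,0))/3, solve for R(2,0):
4·R(2,0) = 3·3.50135 + 3.49928 = 14.00333
R(2,0) = 3.50083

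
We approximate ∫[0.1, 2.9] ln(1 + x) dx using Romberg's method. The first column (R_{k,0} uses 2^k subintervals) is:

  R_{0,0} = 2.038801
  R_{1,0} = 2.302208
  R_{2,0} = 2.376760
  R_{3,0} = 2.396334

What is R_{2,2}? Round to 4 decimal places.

2.4024

Richardson extrapolation on the trapezoidal column (denominator 4−1=3):
R_{1,1} = 2.302208 + (2.302208 − 2.038801)/3 = 2.390010
R_{2,1} = (4·2.376760 − 2.302208) / 3 = 2.401611
R_{2,2} = (16·2.401611 − 2.390010) / 15 = 2.402384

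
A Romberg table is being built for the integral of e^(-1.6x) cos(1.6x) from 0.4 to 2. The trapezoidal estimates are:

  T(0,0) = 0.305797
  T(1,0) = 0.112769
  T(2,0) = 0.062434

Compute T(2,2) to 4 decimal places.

0.0455

Richardson extrapolation on the trapezoidal column (denominator 4−1=3):
T(1,1) = (4·0.112769 − 0.305797) / 3 = 0.048426
T(2,1) = (4·0.062434 − 0.112769) / 3 = 0.045656
T(2,2) = 0.045656 + (0.045656 − 0.048426)/15 = 0.045471
(Column j=1 coincides with Simpson's rule on the same nodes.)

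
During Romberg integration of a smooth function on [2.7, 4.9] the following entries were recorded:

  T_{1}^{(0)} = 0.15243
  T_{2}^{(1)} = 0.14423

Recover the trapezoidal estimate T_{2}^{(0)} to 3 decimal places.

0.146

From T_{2}^{(1)} = (4·T_{2}^{(0)} − T_{1}^{(0)})/3, solve for T_{2}^{(0)}:
4·T_{2}^{(0)} = 3·0.14423 + 0.15243 = 0.58512
T_{2}^{(0)} = 0.14628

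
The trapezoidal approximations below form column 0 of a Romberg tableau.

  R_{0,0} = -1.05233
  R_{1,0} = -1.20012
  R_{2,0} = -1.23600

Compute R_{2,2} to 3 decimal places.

-1.248

Richardson extrapolation on the trapezoidal column (denominator 4−1=3):
R_{1,1} = -1.20012 + (-1.20012 − (-1.05233))/3 = -1.24938
R_{2,1} = -1.23600 + (-1.23600 − (-1.20012))/3 = -1.24796
R_{2,2} = (16·(-1.24796) − (-1.24938)) / 15 = -1.24787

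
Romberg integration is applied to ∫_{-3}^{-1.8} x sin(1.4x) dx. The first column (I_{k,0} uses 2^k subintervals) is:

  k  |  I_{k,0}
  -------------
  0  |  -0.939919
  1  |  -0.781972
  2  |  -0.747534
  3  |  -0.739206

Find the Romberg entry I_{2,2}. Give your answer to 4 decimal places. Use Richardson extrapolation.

-0.7365

Richardson extrapolation on the trapezoidal column (denominator 4−1=3):
I_{1,1} = -0.781972 + (-0.781972 − (-0.939919))/3 = -0.729323
I_{2,1} = (4·(-0.747534) − (-0.781972)) / 3 = -0.736055
I_{2,2} = (16·(-0.736055) − (-0.729323)) / 15 = -0.736504
(Column j=1 coincides with Simpson's rule on the same nodes.)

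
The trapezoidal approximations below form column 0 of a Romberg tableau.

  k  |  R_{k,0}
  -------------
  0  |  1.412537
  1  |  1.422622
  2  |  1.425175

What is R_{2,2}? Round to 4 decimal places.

Richardson extrapolation on the trapezoidal column (denominator 4−1=3):
R_{1,1} = 1.422622 + (1.422622 − 1.412537)/3 = 1.425984
R_{2,1} = 1.425175 + (1.425175 − 1.422622)/3 = 1.426026
R_{2,2} = (16·1.426026 − 1.425984) / 15 = 1.426029

1.4260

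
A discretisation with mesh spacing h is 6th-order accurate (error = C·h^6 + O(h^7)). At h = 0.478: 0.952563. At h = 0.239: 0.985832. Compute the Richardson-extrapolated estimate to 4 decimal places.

The leading error scales as h^6; refining by a factor of 2 reduces it by 2^6 = 64.
Extrapolated value = (64·A(h/2) − A(h)) / (64 − 1)
= (64·0.985832 − 0.952563) / 63
= 62.140685 / 63 = 0.986360

0.9864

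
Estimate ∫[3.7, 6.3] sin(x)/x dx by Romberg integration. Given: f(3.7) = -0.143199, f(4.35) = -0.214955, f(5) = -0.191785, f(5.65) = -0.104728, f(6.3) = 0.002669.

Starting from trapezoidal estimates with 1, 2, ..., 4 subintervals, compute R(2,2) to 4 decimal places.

R(0,0) (trapezoid, 1 panel, h=2.6000): -0.182689
R(1,0) (trapezoid, 2 panels, h=1.3000): -0.340665
R(2,0) (trapezoid, 4 panels, h=0.6500): -0.378126
R(1,1) = -0.340665 + (-0.340665 − (-0.182689))/3 = -0.393324
R(2,1) = -0.378126 + (-0.378126 − (-0.340665))/3 = -0.390613
R(2,2) = -0.390613 + (-0.390613 − (-0.393324))/15 = -0.390432

-0.3904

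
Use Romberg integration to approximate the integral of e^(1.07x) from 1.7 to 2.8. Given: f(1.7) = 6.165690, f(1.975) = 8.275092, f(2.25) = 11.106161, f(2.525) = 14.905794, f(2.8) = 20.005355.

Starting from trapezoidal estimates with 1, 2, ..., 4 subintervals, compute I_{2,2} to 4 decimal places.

I_{0,0} (trapezoid, 1 panel, h=1.1000): 14.394075
I_{1,0} (trapezoid, 2 panels, h=0.5500): 13.305426
I_{2,0} (trapezoid, 4 panels, h=0.2750): 13.027457
I_{1,1} = 13.305426 + (13.305426 − 14.394075)/3 = 12.942543
I_{2,1} = 13.027457 + (13.027457 − 13.305426)/3 = 12.934801
I_{2,2} = 12.934801 + (12.934801 − 12.942543)/15 = 12.934285

12.9343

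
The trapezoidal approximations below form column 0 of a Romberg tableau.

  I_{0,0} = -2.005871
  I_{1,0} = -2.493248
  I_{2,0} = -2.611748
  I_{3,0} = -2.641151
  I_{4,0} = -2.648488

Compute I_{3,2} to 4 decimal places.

-2.6509

I_{2,1} = (4·(-2.611748) − (-2.493248)) / 3 = -2.651248
I_{3,1} = (4·(-2.641151) − (-2.611748)) / 3 = -2.650952
I_{3,2} = (16·(-2.650952) − (-2.651248)) / 15 = -2.650932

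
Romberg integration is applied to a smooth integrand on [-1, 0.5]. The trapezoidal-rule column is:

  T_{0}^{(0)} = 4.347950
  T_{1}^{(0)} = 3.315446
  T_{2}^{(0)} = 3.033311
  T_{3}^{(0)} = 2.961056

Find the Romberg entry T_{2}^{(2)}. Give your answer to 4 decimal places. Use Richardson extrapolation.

2.9371

T_{1}^{(1)} = 3.315446 + (3.315446 − 4.347950)/3 = 2.971278
T_{2}^{(1)} = (4·3.033311 − 3.315446) / 3 = 2.939266
T_{2}^{(2)} = (16·2.939266 − 2.971278) / 15 = 2.937132
(Column j=1 coincides with Simpson's rule on the same nodes.)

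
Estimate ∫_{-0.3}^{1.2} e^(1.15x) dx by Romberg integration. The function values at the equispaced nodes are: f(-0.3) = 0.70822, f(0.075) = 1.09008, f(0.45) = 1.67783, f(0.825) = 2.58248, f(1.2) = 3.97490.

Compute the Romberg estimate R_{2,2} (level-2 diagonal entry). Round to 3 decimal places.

R_{0,0} (trapezoid, 1 panel, h=1.5000): 3.51234
R_{1,0} (trapezoid, 2 panels, h=0.7500): 3.01454
R_{2,0} (trapezoid, 4 panels, h=0.3750): 2.88448
R_{1,1} = 3.01454 + (3.01454 − 3.51234)/3 = 2.84861
R_{2,1} = 2.88448 + (2.88448 − 3.01454)/3 = 2.84113
R_{2,2} = 2.84113 + (2.84113 − 2.84861)/15 = 2.84063

2.841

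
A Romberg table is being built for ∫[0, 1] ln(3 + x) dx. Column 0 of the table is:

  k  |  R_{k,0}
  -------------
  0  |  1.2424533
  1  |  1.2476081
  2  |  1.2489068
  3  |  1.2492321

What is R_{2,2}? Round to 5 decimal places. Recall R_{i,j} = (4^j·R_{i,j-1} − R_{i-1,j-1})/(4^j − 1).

1.24934

Richardson extrapolation on the trapezoidal column (denominator 4−1=3):
R_{1,1} = (4·1.2476081 − 1.2424533) / 3 = 1.2493264
R_{2,1} = 1.2489068 + (1.2489068 − 1.2476081)/3 = 1.2493397
R_{2,2} = (16·1.2493397 − 1.2493264) / 15 = 1.2493406
(Column j=1 coincides with Simpson's rule on the same nodes.)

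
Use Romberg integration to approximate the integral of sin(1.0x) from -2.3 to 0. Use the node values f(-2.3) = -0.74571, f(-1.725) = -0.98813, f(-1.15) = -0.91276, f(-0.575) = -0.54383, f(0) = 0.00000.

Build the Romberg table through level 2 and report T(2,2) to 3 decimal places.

-1.666

T(0,0) (trapezoid, 1 panel, h=2.3000): -0.85757
T(1,0) (trapezoid, 2 panels, h=1.1500): -1.47846
T(2,0) (trapezoid, 4 panels, h=0.5750): -1.62011
T(1,1) = -1.47846 + (-1.47846 − (-0.85757))/3 = -1.68542
T(2,1) = -1.62011 + (-1.62011 − (-1.47846))/3 = -1.66733
T(2,2) = -1.66733 + (-1.66733 − (-1.68542))/15 = -1.66612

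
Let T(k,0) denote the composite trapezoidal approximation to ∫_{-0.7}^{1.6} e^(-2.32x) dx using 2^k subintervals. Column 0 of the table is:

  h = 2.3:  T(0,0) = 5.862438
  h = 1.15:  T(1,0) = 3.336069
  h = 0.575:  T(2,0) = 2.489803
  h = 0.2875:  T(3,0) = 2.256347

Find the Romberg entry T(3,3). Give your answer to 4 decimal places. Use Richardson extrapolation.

2.1764

T(1,1) = (4·3.336069 − 5.862438) / 3 = 2.493946
T(2,1) = 2.489803 + (2.489803 − 3.336069)/3 = 2.207714
T(3,1) = (4·2.256347 − 2.489803) / 3 = 2.178528
T(2,2) = (16·2.207714 − 2.493946) / 15 = 2.188632
T(3,2) = 2.178528 + (2.178528 − 2.207714)/15 = 2.176582
T(3,3) = (64·2.176582 − 2.188632) / 63 = 2.176391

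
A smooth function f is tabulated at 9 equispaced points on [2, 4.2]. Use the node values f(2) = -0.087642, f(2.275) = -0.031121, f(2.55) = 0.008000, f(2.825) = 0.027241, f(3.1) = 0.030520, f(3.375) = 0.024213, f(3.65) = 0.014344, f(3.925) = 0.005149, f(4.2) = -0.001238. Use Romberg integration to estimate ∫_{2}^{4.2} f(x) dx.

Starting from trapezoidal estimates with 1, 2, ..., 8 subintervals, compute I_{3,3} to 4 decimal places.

0.0109

I_{0,0} (trapezoid, 1 panel, h=2.2000): -0.097768
I_{1,0} (trapezoid, 2 panels, h=1.1000): -0.015312
I_{2,0} (trapezoid, 4 panels, h=0.5500): 0.004633
I_{3,0} (trapezoid, 8 panels, h=0.2750): 0.009324
I_{1,1} = -0.015312 + (-0.015312 − (-0.097768))/3 = 0.012173
I_{2,1} = 0.004633 + (0.004633 − (-0.015312))/3 = 0.011281
I_{3,1} = 0.009324 + (0.009324 − 0.004633)/3 = 0.010888
I_{2,2} = 0.011281 + (0.011281 − 0.012173)/15 = 0.011222
I_{3,2} = 0.010888 + (0.010888 − 0.011281)/15 = 0.010862
I_{3,3} = 0.010862 + (0.010862 − 0.011222)/63 = 0.010856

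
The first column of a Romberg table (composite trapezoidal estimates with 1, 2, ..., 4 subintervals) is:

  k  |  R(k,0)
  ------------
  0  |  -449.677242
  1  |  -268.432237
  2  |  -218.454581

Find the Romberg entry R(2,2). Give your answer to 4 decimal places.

Richardson extrapolation on the trapezoidal column (denominator 4−1=3):
R(1,1) = (4·(-268.432237) − (-449.677242)) / 3 = -208.017235
R(2,1) = (4·(-218.454581) − (-268.432237)) / 3 = -201.795362
R(2,2) = -201.795362 + (-201.795362 − (-208.017235))/15 = -201.380570

-201.3806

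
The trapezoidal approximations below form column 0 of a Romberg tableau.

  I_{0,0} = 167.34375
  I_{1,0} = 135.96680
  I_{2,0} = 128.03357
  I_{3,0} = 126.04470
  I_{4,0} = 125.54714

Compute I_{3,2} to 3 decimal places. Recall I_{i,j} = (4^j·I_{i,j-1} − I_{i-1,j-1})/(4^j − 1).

Richardson extrapolation on the trapezoidal column (denominator 4−1=3):
I_{2,1} = (4·128.03357 − 135.96680) / 3 = 125.38916
I_{3,1} = (4·126.04470 − 128.03357) / 3 = 125.38174
I_{3,2} = (16·125.38174 − 125.38916) / 15 = 125.38125
(Column j=1 coincides with Simpson's rule on the same nodes.)

125.381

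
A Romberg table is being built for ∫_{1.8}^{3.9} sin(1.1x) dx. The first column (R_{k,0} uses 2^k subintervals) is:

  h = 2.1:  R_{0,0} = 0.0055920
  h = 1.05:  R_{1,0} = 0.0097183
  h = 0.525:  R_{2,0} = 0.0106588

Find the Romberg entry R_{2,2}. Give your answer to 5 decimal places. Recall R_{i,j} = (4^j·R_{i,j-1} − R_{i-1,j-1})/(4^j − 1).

Richardson extrapolation on the trapezoidal column (denominator 4−1=3):
R_{1,1} = (4·0.0097183 − 0.0055920) / 3 = 0.0110937
R_{2,1} = 0.0106588 + (0.0106588 − 0.0097183)/3 = 0.0109723
R_{2,2} = 0.0109723 + (0.0109723 − 0.0110937)/15 = 0.0109642
(Column j=1 coincides with Simpson's rule on the same nodes.)

0.01096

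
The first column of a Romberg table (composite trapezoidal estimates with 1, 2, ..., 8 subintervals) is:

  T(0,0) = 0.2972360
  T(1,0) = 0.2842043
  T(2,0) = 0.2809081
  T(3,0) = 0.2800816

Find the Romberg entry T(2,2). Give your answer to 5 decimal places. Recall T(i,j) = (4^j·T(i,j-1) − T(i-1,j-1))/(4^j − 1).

Richardson extrapolation on the trapezoidal column (denominator 4−1=3):
T(1,1) = (4·0.2842043 − 0.2972360) / 3 = 0.2798604
T(2,1) = (4·0.2809081 − 0.2842043) / 3 = 0.2798094
T(2,2) = (16·0.2798094 − 0.2798604) / 15 = 0.2798060

0.27981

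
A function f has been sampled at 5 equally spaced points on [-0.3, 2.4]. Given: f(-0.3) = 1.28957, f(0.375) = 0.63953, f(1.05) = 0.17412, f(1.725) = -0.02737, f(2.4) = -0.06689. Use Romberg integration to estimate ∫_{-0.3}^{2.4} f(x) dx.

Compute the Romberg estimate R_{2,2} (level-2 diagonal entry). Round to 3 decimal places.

R_{0,0} (trapezoid, 1 panel, h=2.7000): 1.65062
R_{1,0} (trapezoid, 2 panels, h=1.3500): 1.06037
R_{2,0} (trapezoid, 4 panels, h=0.6750): 0.94339
R_{1,1} = 1.06037 + (1.06037 − 1.65062)/3 = 0.86362
R_{2,1} = 0.94339 + (0.94339 − 1.06037)/3 = 0.90440
R_{2,2} = 0.90440 + (0.90440 − 0.86362)/15 = 0.90712

0.907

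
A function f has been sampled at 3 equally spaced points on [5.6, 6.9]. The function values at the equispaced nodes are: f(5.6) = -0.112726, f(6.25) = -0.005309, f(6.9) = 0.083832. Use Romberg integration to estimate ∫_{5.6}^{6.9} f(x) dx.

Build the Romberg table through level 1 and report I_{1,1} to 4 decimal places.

-0.0109

I_{0,0} (trapezoid, 1 panel, h=1.3000): -0.018781
I_{1,0} (trapezoid, 2 panels, h=0.6500): -0.012841
I_{1,1} = -0.012841 + (-0.012841 − (-0.018781))/3 = -0.010861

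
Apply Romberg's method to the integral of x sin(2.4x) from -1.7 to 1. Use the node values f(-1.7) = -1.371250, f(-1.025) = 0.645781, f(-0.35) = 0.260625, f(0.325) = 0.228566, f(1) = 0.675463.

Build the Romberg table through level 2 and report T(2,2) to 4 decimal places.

T(0,0) (trapezoid, 1 panel, h=2.7000): -0.939312
T(1,0) (trapezoid, 2 panels, h=1.3500): -0.117812
T(2,0) (trapezoid, 4 panels, h=0.6750): 0.531278
T(1,1) = -0.117812 + (-0.117812 − (-0.939312))/3 = 0.156021
T(2,1) = 0.531278 + (0.531278 − (-0.117812))/3 = 0.747641
T(2,2) = 0.747641 + (0.747641 − 0.156021)/15 = 0.787082

0.7871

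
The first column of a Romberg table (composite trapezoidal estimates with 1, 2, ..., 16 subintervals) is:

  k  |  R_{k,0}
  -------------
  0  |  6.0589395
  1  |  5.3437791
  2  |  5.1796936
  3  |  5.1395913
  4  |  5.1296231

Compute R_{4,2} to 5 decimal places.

5.12631

Richardson extrapolation on the trapezoidal column (denominator 4−1=3):
R_{3,1} = 5.1395913 + (5.1395913 − 5.1796936)/3 = 5.1262239
R_{4,1} = 5.1296231 + (5.1296231 − 5.1395913)/3 = 5.1263004
R_{4,2} = (16·5.1263004 − 5.1262239) / 15 = 5.1263055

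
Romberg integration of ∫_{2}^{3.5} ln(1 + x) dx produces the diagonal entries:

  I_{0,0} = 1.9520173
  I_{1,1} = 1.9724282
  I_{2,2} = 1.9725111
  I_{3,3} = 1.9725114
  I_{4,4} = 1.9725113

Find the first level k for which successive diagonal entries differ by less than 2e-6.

|I_{1,1} − I_{0,0}| = 0.0204109 ≥ 2e-6
|I_{2,2} − I_{1,1}| = 0.0000829 ≥ 2e-6
|I_{3,3} − I_{2,2}| = 0.0000003 < 2e-6

k = 3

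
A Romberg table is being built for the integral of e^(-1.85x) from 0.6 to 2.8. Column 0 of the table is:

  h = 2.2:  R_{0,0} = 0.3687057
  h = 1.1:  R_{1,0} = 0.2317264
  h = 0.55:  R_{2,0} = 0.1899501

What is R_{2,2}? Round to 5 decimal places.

0.17536

R_{1,1} = 0.2317264 + (0.2317264 − 0.3687057)/3 = 0.1860666
R_{2,1} = (4·0.1899501 − 0.2317264) / 3 = 0.1760247
R_{2,2} = (16·0.1760247 − 0.1860666) / 15 = 0.1753552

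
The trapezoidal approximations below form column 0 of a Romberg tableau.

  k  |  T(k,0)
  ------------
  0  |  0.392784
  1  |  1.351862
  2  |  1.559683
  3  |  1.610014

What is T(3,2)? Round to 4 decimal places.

1.6266

Richardson extrapolation on the trapezoidal column (denominator 4−1=3):
T(2,1) = 1.559683 + (1.559683 − 1.351862)/3 = 1.628957
T(3,1) = (4·1.610014 − 1.559683) / 3 = 1.626791
T(3,2) = (16·1.626791 − 1.628957) / 15 = 1.626647
(Column j=1 coincides with Simpson's rule on the same nodes.)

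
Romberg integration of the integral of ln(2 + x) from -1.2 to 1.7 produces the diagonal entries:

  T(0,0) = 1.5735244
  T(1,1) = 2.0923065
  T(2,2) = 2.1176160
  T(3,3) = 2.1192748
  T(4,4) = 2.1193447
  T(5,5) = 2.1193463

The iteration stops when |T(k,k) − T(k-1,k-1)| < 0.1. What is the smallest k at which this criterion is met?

k = 2

|T(1,1) − T(0,0)| = 0.5187821 ≥ 0.1
|T(2,2) − T(1,1)| = 0.0253095 < 0.1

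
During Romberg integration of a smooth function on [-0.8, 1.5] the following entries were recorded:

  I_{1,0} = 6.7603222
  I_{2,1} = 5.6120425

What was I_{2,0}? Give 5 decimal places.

From I_{2,1} = (4·I_{2,0} − I_{1,0})/3, solve for I_{2,0}:
4·I_{2,0} = 3·5.6120425 + 6.7603222 = 23.5964497
I_{2,0} = 5.8991124

5.89911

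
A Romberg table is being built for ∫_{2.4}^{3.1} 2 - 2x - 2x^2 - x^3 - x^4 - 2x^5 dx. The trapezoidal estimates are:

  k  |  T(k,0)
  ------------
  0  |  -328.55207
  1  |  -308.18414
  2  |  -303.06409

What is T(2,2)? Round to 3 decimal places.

T(1,1) = (4·(-308.18414) − (-328.55207)) / 3 = -301.39483
T(2,1) = -303.06409 + (-303.06409 − (-308.18414))/3 = -301.35741
T(2,2) = -301.35741 + (-301.35741 − (-301.39483))/15 = -301.35492

-301.355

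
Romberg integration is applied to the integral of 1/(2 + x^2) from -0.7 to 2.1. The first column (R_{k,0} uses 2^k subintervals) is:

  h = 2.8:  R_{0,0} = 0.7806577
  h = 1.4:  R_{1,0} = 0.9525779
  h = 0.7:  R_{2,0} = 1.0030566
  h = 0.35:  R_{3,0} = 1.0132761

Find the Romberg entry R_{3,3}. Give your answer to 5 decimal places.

Richardson extrapolation on the trapezoidal column (denominator 4−1=3):
R_{1,1} = 0.9525779 + (0.9525779 − 0.7806577)/3 = 1.0098846
R_{2,1} = 1.0030566 + (1.0030566 − 0.9525779)/3 = 1.0198828
R_{3,1} = (4·1.0132761 − 1.0030566) / 3 = 1.0166826
R_{2,2} = 1.0198828 + (1.0198828 − 1.0098846)/15 = 1.0205493
R_{3,2} = (16·1.0166826 − 1.0198828) / 15 = 1.0164693
R_{3,3} = (64·1.0164693 − 1.0205493) / 63 = 1.0164045
(Column j=1 coincides with Simpson's rule on the same nodes.)

1.01640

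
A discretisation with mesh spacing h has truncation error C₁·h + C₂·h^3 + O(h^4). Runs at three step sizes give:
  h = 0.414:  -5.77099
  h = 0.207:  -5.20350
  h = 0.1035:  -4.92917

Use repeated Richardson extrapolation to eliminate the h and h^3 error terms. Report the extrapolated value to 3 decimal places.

First eliminate the h term (factor 2^1 = 2):
  B₁ = (2·(-5.20350) − (-5.77099))/1 = -4.63601
  B₂ = (2·(-4.92917) − (-5.20350))/1 = -4.65484
Then eliminate the h^3 term (factor 2^3 = 8):
  (8·(-4.65484) − (-4.63601))/7 = -4.65753

-4.658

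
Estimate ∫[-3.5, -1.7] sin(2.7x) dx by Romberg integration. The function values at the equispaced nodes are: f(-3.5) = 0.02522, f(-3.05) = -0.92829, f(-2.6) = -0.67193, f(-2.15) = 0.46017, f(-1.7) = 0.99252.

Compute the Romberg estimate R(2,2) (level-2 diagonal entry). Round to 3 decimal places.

R(0,0) (trapezoid, 1 panel, h=1.8000): 0.91597
R(1,0) (trapezoid, 2 panels, h=0.9000): -0.14675
R(2,0) (trapezoid, 4 panels, h=0.4500): -0.28403
R(1,1) = -0.14675 + (-0.14675 − 0.91597)/3 = -0.50099
R(2,1) = -0.28403 + (-0.28403 − (-0.14675))/3 = -0.32979
R(2,2) = -0.32979 + (-0.32979 − (-0.50099))/15 = -0.31838

-0.318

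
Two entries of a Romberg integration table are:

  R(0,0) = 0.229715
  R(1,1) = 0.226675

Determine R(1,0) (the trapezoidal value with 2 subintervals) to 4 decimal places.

0.2274

From R(1,1) = (4·R(1,0) − R(0,0))/3, solve for R(1,0):
4·R(1,0) = 3·0.226675 + 0.229715 = 0.909740
R(1,0) = 0.227435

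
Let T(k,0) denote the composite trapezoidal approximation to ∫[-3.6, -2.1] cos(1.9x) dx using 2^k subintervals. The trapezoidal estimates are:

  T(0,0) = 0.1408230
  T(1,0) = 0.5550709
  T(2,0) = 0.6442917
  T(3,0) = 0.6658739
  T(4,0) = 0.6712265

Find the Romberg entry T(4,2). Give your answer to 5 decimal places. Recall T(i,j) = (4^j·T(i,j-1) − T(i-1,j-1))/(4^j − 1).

0.67301

T(3,1) = (4·0.6658739 − 0.6442917) / 3 = 0.6730680
T(4,1) = 0.6712265 + (0.6712265 − 0.6658739)/3 = 0.6730107
T(4,2) = 0.6730107 + (0.6730107 − 0.6730680)/15 = 0.6730069
(Column j=1 coincides with Simpson's rule on the same nodes.)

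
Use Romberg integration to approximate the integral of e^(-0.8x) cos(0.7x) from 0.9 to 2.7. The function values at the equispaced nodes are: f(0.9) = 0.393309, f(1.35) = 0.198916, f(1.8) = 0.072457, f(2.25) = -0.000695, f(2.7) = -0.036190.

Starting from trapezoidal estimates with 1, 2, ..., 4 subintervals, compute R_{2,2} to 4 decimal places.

R_{0,0} (trapezoid, 1 panel, h=1.8000): 0.321407
R_{1,0} (trapezoid, 2 panels, h=0.9000): 0.225915
R_{2,0} (trapezoid, 4 panels, h=0.4500): 0.202157
R_{1,1} = 0.225915 + (0.225915 − 0.321407)/3 = 0.194084
R_{2,1} = 0.202157 + (0.202157 − 0.225915)/3 = 0.194238
R_{2,2} = 0.194238 + (0.194238 − 0.194084)/15 = 0.194248

0.1942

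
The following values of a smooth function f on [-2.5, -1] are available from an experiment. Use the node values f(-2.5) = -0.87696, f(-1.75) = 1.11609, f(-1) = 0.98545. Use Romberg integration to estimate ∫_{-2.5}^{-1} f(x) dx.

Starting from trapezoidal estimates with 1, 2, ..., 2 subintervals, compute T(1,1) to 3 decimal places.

1.143

T(0,0) (trapezoid, 1 panel, h=1.5000): 0.08137
T(1,0) (trapezoid, 2 panels, h=0.7500): 0.87775
T(1,1) = 0.87775 + (0.87775 − 0.08137)/3 = 1.14321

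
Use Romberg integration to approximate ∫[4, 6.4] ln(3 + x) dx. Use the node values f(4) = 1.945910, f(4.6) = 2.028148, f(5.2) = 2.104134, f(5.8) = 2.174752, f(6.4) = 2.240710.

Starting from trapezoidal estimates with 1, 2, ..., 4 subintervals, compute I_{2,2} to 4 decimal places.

5.0413

I_{0,0} (trapezoid, 1 panel, h=2.4000): 5.023944
I_{1,0} (trapezoid, 2 panels, h=1.2000): 5.036933
I_{2,0} (trapezoid, 4 panels, h=0.6000): 5.040206
I_{1,1} = 5.036933 + (5.036933 − 5.023944)/3 = 5.041263
I_{2,1} = 5.040206 + (5.040206 − 5.036933)/3 = 5.041297
I_{2,2} = 5.041297 + (5.041297 − 5.041263)/15 = 5.041299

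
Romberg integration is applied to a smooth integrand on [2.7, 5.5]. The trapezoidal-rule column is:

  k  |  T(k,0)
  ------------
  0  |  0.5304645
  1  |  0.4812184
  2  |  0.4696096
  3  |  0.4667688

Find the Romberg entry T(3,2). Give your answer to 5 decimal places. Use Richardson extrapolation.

0.46583

Richardson extrapolation on the trapezoidal column (denominator 4−1=3):
T(2,1) = (4·0.4696096 − 0.4812184) / 3 = 0.4657400
T(3,1) = (4·0.4667688 − 0.4696096) / 3 = 0.4658219
T(3,2) = (16·0.4658219 − 0.4657400) / 15 = 0.4658274
(Column j=1 coincides with Simpson's rule on the same nodes.)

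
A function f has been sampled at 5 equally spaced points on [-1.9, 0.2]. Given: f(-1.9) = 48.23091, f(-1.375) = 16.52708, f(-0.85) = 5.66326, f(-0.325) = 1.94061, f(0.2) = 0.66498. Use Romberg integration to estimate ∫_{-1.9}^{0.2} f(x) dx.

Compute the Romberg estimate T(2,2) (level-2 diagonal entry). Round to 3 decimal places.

23.361

T(0,0) (trapezoid, 1 panel, h=2.1000): 51.34068
T(1,0) (trapezoid, 2 panels, h=1.0500): 31.61677
T(2,0) (trapezoid, 4 panels, h=0.5250): 25.50392
T(1,1) = 31.61677 + (31.61677 − 51.34068)/3 = 25.04213
T(2,1) = 25.50392 + (25.50392 − 31.61677)/3 = 23.46630
T(2,2) = 23.46630 + (23.46630 − 25.04213)/15 = 23.36124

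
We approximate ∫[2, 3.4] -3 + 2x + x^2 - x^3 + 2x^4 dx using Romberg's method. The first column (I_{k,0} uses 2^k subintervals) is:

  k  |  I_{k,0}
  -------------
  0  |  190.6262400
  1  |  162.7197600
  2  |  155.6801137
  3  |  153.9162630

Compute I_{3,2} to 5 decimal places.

153.32796

I_{2,1} = (4·155.6801137 − 162.7197600) / 3 = 153.3335649
I_{3,1} = (4·153.9162630 − 155.6801137) / 3 = 153.3283128
I_{3,2} = (16·153.3283128 − 153.3335649) / 15 = 153.3279627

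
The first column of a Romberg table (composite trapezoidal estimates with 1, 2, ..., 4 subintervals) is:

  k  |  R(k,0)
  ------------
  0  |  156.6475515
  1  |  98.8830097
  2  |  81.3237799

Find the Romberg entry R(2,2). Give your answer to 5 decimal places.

75.19354

Richardson extrapolation on the trapezoidal column (denominator 4−1=3):
R(1,1) = 98.8830097 + (98.8830097 − 156.6475515)/3 = 79.6281624
R(2,1) = (4·81.3237799 − 98.8830097) / 3 = 75.4707033
R(2,2) = 75.4707033 + (75.4707033 − 79.6281624)/15 = 75.1935394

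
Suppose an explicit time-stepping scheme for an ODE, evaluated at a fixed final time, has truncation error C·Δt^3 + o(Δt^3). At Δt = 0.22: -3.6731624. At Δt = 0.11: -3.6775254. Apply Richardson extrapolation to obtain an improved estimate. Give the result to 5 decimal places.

-3.67815

The leading error scales as Δt^3; refining by a factor of 2 reduces it by 2^3 = 8.
Extrapolated value = (8·A(Δt/2) − A(Δt)) / (8 − 1)
= (8·(-3.6775254) − (-3.6731624)) / 7
= -25.7470408 / 7 = -3.6781487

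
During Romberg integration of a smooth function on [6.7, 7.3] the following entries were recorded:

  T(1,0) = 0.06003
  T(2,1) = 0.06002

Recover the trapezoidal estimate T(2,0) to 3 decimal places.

0.060

From T(2,1) = (4·T(2,0) − T(1,0))/3, solve for T(2,0):
4·T(2,0) = 3·0.06002 + 0.06003 = 0.24009
T(2,0) = 0.06002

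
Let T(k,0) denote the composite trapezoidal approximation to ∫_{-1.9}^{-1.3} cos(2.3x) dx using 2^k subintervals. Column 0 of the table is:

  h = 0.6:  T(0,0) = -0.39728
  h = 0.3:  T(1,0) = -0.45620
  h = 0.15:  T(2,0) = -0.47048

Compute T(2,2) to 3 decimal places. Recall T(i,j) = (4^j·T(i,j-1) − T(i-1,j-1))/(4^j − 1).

T(1,1) = -0.45620 + (-0.45620 − (-0.39728))/3 = -0.47584
T(2,1) = -0.47048 + (-0.47048 − (-0.45620))/3 = -0.47524
T(2,2) = (16·(-0.47524) − (-0.47584)) / 15 = -0.47520
(Column j=1 coincides with Simpson's rule on the same nodes.)

-0.475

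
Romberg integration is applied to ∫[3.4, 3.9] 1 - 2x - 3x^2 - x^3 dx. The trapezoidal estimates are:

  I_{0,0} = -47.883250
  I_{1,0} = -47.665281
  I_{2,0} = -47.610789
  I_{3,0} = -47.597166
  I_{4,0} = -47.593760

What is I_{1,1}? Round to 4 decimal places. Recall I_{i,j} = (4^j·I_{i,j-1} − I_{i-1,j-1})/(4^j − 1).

-47.5926

I_{1,1} = -47.665281 + (-47.665281 − (-47.883250))/3 = -47.592625
(Column j=1 coincides with Simpson's rule on the same nodes.)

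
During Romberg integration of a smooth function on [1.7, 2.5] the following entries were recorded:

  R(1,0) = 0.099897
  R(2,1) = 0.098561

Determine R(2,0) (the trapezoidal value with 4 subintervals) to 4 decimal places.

0.0989

From R(2,1) = (4·R(2,0) − R(1,0))/3, solve for R(2,0):
4·R(2,0) = 3·0.098561 + 0.099897 = 0.395580
R(2,0) = 0.098895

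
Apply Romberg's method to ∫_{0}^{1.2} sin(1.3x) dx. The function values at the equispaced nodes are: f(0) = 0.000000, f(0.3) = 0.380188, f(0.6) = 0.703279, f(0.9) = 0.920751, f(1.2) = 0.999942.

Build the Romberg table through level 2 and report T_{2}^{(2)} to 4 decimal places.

0.7609

T_{0}^{(0)} (trapezoid, 1 panel, h=1.2000): 0.599965
T_{1}^{(0)} (trapezoid, 2 panels, h=0.6000): 0.721950
T_{2}^{(0)} (trapezoid, 4 panels, h=0.3000): 0.751257
T_{1}^{(1)} = 0.721950 + (0.721950 − 0.599965)/3 = 0.762612
T_{2}^{(1)} = 0.751257 + (0.751257 − 0.721950)/3 = 0.761026
T_{2}^{(2)} = 0.761026 + (0.761026 − 0.762612)/15 = 0.760920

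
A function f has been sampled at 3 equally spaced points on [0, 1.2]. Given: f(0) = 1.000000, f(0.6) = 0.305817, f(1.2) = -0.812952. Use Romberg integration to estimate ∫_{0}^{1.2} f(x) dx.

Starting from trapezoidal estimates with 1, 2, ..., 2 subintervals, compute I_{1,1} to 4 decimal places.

0.2821

I_{0,0} (trapezoid, 1 panel, h=1.2000): 0.112229
I_{1,0} (trapezoid, 2 panels, h=0.6000): 0.239605
I_{1,1} = 0.239605 + (0.239605 − 0.112229)/3 = 0.282064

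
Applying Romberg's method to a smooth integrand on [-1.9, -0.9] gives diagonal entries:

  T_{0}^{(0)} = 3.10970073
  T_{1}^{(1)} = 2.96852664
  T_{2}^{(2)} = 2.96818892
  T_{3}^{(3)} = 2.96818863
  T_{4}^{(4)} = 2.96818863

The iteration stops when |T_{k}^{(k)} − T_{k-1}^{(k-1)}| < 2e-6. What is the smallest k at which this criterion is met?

|T_{1}^{(1)} − T_{0}^{(0)}| = 0.14117409 ≥ 2e-6
|T_{2}^{(2)} − T_{1}^{(1)}| = 0.00033772 ≥ 2e-6
|T_{3}^{(3)} − T_{2}^{(2)}| = 0.00000029 < 2e-6

k = 3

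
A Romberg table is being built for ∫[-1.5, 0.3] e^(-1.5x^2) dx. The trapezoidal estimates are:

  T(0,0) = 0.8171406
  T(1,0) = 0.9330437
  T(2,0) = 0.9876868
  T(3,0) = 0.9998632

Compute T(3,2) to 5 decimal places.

1.00379

Richardson extrapolation on the trapezoidal column (denominator 4−1=3):
T(2,1) = (4·0.9876868 − 0.9330437) / 3 = 1.0059012
T(3,1) = 0.9998632 + (0.9998632 − 0.9876868)/3 = 1.0039220
T(3,2) = (16·1.0039220 − 1.0059012) / 15 = 1.0037901
(Column j=1 coincides with Simpson's rule on the same nodes.)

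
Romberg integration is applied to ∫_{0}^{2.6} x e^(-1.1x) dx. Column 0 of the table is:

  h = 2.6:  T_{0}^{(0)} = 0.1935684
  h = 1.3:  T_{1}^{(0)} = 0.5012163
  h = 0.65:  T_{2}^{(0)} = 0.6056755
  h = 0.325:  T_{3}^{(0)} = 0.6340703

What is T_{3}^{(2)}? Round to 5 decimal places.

T_{2}^{(1)} = (4·0.6056755 − 0.5012163) / 3 = 0.6404952
T_{3}^{(1)} = (4·0.6340703 − 0.6056755) / 3 = 0.6435352
T_{3}^{(2)} = 0.6435352 + (0.6435352 − 0.6404952)/15 = 0.6437379
(Column j=1 coincides with Simpson's rule on the same nodes.)

0.64374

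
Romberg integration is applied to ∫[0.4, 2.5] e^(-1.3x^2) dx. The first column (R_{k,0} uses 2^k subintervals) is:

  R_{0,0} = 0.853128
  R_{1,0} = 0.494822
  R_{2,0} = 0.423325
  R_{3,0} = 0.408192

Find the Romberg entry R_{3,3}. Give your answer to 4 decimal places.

Richardson extrapolation on the trapezoidal column (denominator 4−1=3):
R_{1,1} = 0.494822 + (0.494822 − 0.853128)/3 = 0.375387
R_{2,1} = (4·0.423325 − 0.494822) / 3 = 0.399493
R_{3,1} = 0.408192 + (0.408192 − 0.423325)/3 = 0.403148
R_{2,2} = (16·0.399493 − 0.375387) / 15 = 0.401100
R_{3,2} = 0.403148 + (0.403148 − 0.399493)/15 = 0.403392
R_{3,3} = (64·0.403392 − 0.401100) / 63 = 0.403428

0.4034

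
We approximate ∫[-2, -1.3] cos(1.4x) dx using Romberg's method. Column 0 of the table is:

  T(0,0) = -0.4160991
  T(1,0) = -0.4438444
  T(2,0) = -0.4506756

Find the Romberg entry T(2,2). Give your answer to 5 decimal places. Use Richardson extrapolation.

-0.45294

T(1,1) = -0.4438444 + (-0.4438444 − (-0.4160991))/3 = -0.4530928
T(2,1) = -0.4506756 + (-0.4506756 − (-0.4438444))/3 = -0.4529527
T(2,2) = (16·(-0.4529527) − (-0.4530928)) / 15 = -0.4529434
(Column j=1 coincides with Simpson's rule on the same nodes.)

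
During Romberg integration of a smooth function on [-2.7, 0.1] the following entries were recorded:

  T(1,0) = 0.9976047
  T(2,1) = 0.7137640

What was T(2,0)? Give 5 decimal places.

From T(2,1) = (4·T(2,0) − T(1,0))/3, solve for T(2,0):
4·T(2,0) = 3·0.7137640 + 0.9976047 = 3.1388967
T(2,0) = 0.7847242

0.78472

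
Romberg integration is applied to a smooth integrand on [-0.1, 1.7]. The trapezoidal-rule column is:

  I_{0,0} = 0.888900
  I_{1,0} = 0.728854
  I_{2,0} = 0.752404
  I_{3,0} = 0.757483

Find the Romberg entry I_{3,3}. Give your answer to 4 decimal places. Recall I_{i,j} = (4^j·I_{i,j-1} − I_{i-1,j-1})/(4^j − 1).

I_{1,1} = 0.728854 + (0.728854 − 0.888900)/3 = 0.675505
I_{2,1} = 0.752404 + (0.752404 − 0.728854)/3 = 0.760254
I_{3,1} = (4·0.757483 − 0.752404) / 3 = 0.759176
I_{2,2} = (16·0.760254 − 0.675505) / 15 = 0.765904
I_{3,2} = (16·0.759176 − 0.760254) / 15 = 0.759104
I_{3,3} = (64·0.759104 − 0.765904) / 63 = 0.758996
(Column j=1 coincides with Simpson's rule on the same nodes.)

0.7590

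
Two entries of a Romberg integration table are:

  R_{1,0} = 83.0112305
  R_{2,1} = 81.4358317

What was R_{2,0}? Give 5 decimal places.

From R_{2,1} = (4·R_{2,0} − R_{1,0})/3, solve for R_{2,0}:
4·R_{2,0} = 3·81.4358317 + 83.0112305 = 327.3187256
R_{2,0} = 81.8296814

81.82968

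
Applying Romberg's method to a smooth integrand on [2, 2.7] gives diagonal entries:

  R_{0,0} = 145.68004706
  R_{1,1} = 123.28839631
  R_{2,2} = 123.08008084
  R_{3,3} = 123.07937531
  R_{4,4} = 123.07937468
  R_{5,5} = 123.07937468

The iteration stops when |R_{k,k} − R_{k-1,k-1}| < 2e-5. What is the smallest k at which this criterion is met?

|R_{1,1} − R_{0,0}| = 22.39165075 ≥ 2e-5
|R_{2,2} − R_{1,1}| = 0.20831547 ≥ 2e-5
|R_{3,3} − R_{2,2}| = 0.00070553 ≥ 2e-5
|R_{4,4} − R_{3,3}| = 0.00000063 < 2e-5

k = 4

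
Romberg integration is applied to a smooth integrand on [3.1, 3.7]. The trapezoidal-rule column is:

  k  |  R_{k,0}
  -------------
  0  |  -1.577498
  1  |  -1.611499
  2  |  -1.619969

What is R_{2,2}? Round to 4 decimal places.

Richardson extrapolation on the trapezoidal column (denominator 4−1=3):
R_{1,1} = -1.611499 + (-1.611499 − (-1.577498))/3 = -1.622833
R_{2,1} = -1.619969 + (-1.619969 − (-1.611499))/3 = -1.622792
R_{2,2} = -1.622792 + (-1.622792 − (-1.622833))/15 = -1.622789

-1.6228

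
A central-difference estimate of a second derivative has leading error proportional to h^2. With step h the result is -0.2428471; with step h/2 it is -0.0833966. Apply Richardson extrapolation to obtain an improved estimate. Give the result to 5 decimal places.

-0.03025

The leading error scales as h^2; refining by a factor of 2 reduces it by 2^2 = 4.
Extrapolated value = (4·A(h/2) − A(h)) / (4 − 1)
= (4·(-0.0833966) − (-0.2428471)) / 3
= -0.0907393 / 3 = -0.0302464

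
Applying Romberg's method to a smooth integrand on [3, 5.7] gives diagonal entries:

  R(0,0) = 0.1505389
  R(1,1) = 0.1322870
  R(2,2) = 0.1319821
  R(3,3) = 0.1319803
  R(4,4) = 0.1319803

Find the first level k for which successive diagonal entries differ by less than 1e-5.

|R(1,1) − R(0,0)| = 0.0182519 ≥ 1e-5
|R(2,2) − R(1,1)| = 0.0003049 ≥ 1e-5
|R(3,3) − R(2,2)| = 0.0000018 < 1e-5

k = 3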